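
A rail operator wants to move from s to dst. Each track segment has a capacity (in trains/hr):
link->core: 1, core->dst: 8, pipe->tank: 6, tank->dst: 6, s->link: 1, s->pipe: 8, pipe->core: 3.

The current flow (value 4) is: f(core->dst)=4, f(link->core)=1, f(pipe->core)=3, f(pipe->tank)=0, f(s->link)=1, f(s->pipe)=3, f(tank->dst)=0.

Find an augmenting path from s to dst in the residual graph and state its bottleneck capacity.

s->pipe->tank->dst, bottleneck 5

Residual along s->pipe->tank->dst: s->pipe: 5, pipe->tank: 6, tank->dst: 6.
Bottleneck = min = 5.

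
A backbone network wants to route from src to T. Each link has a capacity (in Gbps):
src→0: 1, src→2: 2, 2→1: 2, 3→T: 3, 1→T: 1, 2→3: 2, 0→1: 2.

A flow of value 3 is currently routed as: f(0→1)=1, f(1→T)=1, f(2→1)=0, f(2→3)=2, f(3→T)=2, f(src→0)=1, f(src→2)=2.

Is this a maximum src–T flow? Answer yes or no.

Residual reachable from src: {src}; T is not reachable.
Saturated cut: src→0, src→2 with total capacity 3 = current flow value. Flow is maximum.

Yes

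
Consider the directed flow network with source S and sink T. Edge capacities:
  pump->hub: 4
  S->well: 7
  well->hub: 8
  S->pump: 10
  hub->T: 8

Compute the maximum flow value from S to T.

Augment S->well->hub->T: bottleneck 7. Total 7.
Augment S->pump->hub->T: bottleneck 1. Total 8.
No augmenting path remains in the residual graph.

8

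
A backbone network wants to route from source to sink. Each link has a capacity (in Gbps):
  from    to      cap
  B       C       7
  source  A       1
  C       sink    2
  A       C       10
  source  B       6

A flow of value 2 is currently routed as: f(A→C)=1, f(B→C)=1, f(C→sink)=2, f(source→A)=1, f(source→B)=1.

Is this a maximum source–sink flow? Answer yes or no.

Yes

Residual reachable from source: {A, B, C, source}; sink is not reachable.
Saturated cut: C→sink with total capacity 2 = current flow value. Flow is maximum.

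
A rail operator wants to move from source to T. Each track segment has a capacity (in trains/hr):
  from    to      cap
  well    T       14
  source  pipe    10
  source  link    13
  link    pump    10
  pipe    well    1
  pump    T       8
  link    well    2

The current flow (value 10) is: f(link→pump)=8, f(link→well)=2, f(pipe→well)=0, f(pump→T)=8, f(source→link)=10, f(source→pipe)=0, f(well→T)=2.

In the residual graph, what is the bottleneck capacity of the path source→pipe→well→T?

Residual capacities along the path: source→pipe: 10, pipe→well: 1, well→T: 12.
Minimum is 1.

1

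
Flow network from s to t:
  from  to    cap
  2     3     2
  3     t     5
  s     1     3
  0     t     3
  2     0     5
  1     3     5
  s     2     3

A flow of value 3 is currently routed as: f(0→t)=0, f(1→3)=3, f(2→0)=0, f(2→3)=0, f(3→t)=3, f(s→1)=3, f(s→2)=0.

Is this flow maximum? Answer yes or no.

Residual path s→2→3→t has bottleneck 2 > 0.
Pushing 2 along it raises the flow to 5, so the given flow is not maximum.

No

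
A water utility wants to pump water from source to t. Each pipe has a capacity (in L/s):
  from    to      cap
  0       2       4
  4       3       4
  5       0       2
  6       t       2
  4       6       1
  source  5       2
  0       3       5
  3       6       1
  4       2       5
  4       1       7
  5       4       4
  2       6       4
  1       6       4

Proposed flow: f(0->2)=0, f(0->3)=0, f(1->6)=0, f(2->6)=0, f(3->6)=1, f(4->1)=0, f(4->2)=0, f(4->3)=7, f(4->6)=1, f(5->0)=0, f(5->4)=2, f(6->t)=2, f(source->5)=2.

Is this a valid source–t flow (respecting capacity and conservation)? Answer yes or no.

Capacity violated on 4->3: flow 7 > capacity 4.

No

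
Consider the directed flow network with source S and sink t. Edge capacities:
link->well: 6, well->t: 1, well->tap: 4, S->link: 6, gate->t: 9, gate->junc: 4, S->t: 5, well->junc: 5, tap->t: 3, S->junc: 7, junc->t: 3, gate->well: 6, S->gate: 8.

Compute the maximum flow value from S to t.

Augment S->t: bottleneck 5. Total 5.
Augment S->gate->t: bottleneck 8. Total 13.
Augment S->junc->t: bottleneck 3. Total 16.
Augment S->link->well->t: bottleneck 1. Total 17.
Augment S->link->well->tap->t: bottleneck 3. Total 20.
No augmenting path remains in the residual graph.

20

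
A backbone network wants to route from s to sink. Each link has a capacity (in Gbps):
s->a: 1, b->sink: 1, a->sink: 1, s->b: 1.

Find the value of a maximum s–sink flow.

Augment s->b->sink: bottleneck 1. Total 1.
Augment s->a->sink: bottleneck 1. Total 2.
No augmenting path remains in the residual graph.

2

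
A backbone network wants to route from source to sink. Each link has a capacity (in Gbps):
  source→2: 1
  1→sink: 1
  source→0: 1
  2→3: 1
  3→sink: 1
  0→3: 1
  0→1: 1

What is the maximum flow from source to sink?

Augment source→2→3→sink: bottleneck 1. Total 1.
Augment source→0→1→sink: bottleneck 1. Total 2.
No augmenting path remains in the residual graph.

2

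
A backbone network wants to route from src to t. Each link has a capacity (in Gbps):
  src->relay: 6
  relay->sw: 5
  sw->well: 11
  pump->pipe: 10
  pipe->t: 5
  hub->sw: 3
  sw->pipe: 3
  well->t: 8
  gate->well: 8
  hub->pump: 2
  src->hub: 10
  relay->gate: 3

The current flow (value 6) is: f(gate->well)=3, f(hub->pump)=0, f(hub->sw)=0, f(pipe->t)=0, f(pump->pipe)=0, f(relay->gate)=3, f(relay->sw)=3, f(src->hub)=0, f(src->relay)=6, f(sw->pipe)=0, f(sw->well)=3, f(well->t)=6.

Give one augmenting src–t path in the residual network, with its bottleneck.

src->hub->sw->well->t, bottleneck 2

Residual along src->hub->sw->well->t: src->hub: 10, hub->sw: 3, sw->well: 8, well->t: 2.
Bottleneck = min = 2.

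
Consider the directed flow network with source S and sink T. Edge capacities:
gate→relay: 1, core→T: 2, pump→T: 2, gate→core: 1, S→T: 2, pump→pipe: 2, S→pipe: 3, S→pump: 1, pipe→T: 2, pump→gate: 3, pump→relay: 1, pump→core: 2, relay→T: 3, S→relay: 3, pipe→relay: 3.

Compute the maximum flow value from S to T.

8

Augment S→T: bottleneck 2. Total 2.
Augment S→pump→T: bottleneck 1. Total 3.
Augment S→pipe→T: bottleneck 2. Total 5.
Augment S→relay→T: bottleneck 3. Total 8.
No augmenting path remains in the residual graph.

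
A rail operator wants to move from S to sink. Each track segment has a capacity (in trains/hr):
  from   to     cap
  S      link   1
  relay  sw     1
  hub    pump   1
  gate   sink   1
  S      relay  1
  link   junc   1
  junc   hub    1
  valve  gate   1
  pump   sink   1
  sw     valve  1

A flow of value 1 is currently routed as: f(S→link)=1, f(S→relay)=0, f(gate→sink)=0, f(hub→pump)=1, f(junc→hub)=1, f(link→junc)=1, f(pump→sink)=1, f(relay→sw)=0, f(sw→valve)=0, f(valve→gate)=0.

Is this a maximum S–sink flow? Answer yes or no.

No

Residual path S→relay→sw→valve→gate→sink has bottleneck 1 > 0.
Pushing 1 along it raises the flow to 2, so the given flow is not maximum.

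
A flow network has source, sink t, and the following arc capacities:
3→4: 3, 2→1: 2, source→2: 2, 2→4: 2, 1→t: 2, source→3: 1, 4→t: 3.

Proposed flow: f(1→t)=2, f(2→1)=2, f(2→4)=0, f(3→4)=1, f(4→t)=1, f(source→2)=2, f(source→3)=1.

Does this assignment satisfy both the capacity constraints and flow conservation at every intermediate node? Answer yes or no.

Every edge has 0 ≤ f(e) ≤ cap(e).
At each intermediate node, inflow equals outflow.

Yes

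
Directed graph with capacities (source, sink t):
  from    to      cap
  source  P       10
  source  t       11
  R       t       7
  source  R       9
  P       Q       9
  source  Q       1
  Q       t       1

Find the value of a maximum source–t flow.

Augment source->t: bottleneck 11. Total 11.
Augment source->R->t: bottleneck 7. Total 18.
Augment source->Q->t: bottleneck 1. Total 19.
No augmenting path remains in the residual graph.

19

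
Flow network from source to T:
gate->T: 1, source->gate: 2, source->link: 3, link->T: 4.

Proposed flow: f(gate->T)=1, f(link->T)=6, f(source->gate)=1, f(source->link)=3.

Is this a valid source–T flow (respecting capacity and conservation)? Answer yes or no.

Capacity violated on link->T: flow 6 > capacity 4.

No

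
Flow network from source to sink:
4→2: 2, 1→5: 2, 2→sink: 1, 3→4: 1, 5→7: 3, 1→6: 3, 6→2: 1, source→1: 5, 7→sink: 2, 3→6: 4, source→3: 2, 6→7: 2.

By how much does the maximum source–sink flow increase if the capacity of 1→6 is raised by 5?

Original max flow = 3.
Edge 1→6 does not cross the min cut (source side {1, 2, 3, 4, 5, 6, 7, source}), so extra capacity there cannot help.
New max flow = 3. Increase = 0.

0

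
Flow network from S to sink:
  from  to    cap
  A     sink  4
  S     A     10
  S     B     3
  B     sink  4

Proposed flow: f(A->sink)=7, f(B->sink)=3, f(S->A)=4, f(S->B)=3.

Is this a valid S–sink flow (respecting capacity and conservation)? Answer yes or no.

No

Capacity violated on A->sink: flow 7 > capacity 4.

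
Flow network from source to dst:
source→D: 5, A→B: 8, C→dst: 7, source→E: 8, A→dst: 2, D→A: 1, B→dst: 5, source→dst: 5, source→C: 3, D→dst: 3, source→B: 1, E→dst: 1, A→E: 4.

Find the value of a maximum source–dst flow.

14

Augment source→dst: bottleneck 5. Total 5.
Augment source→D→dst: bottleneck 3. Total 8.
Augment source→C→dst: bottleneck 3. Total 11.
Augment source→E→dst: bottleneck 1. Total 12.
Augment source→B→dst: bottleneck 1. Total 13.
Augment source→D→A→dst: bottleneck 1. Total 14.
No augmenting path remains in the residual graph.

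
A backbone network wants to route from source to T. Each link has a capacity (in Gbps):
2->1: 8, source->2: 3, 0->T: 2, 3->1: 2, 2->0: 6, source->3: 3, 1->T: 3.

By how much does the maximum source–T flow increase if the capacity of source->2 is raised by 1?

Original max flow = 5.
Even with extra capacity on source->2, another cut of capacity 5 remains binding.
New max flow = 5. Increase = 0.

0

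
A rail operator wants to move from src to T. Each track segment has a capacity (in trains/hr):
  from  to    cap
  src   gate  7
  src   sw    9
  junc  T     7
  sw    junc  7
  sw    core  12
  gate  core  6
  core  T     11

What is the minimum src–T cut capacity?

15

Max flow = 15 (via 3 augmenting paths).
In the residual at optimum, the set reachable from src is {gate, src}.
Cut edges: src->sw (cap 9), gate->core (cap 6). Sum = 15.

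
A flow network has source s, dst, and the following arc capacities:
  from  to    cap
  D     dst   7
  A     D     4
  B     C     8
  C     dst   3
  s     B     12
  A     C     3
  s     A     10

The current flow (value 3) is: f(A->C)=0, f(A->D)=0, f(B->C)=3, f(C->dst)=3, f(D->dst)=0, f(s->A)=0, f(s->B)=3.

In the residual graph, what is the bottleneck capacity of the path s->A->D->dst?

Residual capacities along the path: s->A: 10, A->D: 4, D->dst: 7.
Minimum is 4.

4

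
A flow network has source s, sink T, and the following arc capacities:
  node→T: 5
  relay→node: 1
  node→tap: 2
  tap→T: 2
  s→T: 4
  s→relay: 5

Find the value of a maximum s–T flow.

Augment s→T: bottleneck 4. Total 4.
Augment s→relay→node→T: bottleneck 1. Total 5.
No augmenting path remains in the residual graph.

5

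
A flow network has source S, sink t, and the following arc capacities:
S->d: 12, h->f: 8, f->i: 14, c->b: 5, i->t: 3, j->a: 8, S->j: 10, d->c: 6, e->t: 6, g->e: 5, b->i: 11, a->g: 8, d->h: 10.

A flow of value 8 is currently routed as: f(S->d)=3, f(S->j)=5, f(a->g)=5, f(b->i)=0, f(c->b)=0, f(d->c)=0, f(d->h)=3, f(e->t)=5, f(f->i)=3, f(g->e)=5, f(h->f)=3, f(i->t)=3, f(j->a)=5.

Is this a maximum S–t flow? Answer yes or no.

Residual reachable from S: {S, a, b, c, d, f, g, h, i, j}; t is not reachable.
Saturated cut: g->e, i->t with total capacity 8 = current flow value. Flow is maximum.

Yes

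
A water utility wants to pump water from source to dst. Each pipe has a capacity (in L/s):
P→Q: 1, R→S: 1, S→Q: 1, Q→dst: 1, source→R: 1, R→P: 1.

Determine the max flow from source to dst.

Augment source→R→S→Q→dst: bottleneck 1. Total 1.
No augmenting path remains in the residual graph.

1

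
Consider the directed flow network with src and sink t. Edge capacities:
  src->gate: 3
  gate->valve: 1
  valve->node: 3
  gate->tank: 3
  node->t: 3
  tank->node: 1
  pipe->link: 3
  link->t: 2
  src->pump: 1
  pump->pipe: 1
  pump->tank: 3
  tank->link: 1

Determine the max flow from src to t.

4

Augment src->pump->pipe->link->t: bottleneck 1. Total 1.
Augment src->gate->tank->link->t: bottleneck 1. Total 2.
Augment src->gate->tank->node->t: bottleneck 1. Total 3.
Augment src->gate->valve->node->t: bottleneck 1. Total 4.
No augmenting path remains in the residual graph.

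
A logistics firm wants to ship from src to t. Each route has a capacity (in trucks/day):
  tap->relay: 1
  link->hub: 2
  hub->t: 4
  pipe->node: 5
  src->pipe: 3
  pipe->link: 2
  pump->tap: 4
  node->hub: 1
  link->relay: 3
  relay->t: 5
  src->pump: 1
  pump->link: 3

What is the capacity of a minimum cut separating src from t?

4

Max flow = 4 (via 3 augmenting paths).
In the residual at optimum, the set reachable from src is {src}.
Cut edges: src->pump (cap 1), src->pipe (cap 3). Sum = 4.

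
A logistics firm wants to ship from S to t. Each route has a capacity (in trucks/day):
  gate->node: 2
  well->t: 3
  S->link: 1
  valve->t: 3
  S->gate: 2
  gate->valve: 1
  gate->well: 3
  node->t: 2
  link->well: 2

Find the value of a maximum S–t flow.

Augment S->link->well->t: bottleneck 1. Total 1.
Augment S->gate->well->t: bottleneck 2. Total 3.
No augmenting path remains in the residual graph.

3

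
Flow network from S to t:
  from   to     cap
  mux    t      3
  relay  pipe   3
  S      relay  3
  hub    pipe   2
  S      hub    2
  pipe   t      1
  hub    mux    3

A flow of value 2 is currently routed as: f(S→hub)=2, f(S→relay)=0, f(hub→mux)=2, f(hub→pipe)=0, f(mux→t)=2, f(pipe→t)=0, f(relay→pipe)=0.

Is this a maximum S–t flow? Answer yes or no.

No

Residual path S→relay→pipe→t has bottleneck 1 > 0.
Pushing 1 along it raises the flow to 3, so the given flow is not maximum.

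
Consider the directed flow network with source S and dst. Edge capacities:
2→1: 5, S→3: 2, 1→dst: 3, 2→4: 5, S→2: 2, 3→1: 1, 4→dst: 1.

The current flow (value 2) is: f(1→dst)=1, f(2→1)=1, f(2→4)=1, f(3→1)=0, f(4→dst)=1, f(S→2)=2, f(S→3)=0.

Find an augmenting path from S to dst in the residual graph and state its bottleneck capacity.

S→3→1→dst, bottleneck 1

Residual along S→3→1→dst: S→3: 2, 3→1: 1, 1→dst: 2.
Bottleneck = min = 1.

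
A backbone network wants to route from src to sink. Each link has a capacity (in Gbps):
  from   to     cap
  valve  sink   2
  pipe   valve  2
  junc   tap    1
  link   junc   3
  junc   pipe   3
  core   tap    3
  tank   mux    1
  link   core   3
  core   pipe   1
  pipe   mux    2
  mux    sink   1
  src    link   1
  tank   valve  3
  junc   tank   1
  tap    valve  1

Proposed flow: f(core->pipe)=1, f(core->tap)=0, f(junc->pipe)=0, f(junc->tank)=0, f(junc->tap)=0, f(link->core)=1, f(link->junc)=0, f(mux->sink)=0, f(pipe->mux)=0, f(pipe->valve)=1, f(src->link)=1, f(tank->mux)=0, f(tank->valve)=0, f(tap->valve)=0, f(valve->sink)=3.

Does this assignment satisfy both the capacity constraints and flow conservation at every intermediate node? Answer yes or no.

No

Capacity violated on valve->sink: flow 3 > capacity 2.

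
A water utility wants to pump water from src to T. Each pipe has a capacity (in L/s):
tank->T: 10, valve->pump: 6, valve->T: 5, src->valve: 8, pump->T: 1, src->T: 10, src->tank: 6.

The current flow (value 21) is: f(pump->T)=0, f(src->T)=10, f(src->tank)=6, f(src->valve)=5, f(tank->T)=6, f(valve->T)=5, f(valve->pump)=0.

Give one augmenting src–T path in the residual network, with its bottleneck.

src->valve->pump->T, bottleneck 1

Residual along src->valve->pump->T: src->valve: 3, valve->pump: 6, pump->T: 1.
Bottleneck = min = 1.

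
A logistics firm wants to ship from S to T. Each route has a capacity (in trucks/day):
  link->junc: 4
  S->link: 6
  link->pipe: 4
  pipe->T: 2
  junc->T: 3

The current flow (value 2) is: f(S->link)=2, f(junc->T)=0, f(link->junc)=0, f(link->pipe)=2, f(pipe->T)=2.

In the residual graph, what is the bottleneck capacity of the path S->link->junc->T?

3

Residual capacities along the path: S->link: 4, link->junc: 4, junc->T: 3.
Minimum is 3.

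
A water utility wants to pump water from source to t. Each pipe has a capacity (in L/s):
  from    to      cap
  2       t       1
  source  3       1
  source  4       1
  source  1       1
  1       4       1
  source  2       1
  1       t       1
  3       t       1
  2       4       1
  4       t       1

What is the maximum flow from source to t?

Augment source->2->t: bottleneck 1. Total 1.
Augment source->1->t: bottleneck 1. Total 2.
Augment source->4->t: bottleneck 1. Total 3.
Augment source->3->t: bottleneck 1. Total 4.
No augmenting path remains in the residual graph.

4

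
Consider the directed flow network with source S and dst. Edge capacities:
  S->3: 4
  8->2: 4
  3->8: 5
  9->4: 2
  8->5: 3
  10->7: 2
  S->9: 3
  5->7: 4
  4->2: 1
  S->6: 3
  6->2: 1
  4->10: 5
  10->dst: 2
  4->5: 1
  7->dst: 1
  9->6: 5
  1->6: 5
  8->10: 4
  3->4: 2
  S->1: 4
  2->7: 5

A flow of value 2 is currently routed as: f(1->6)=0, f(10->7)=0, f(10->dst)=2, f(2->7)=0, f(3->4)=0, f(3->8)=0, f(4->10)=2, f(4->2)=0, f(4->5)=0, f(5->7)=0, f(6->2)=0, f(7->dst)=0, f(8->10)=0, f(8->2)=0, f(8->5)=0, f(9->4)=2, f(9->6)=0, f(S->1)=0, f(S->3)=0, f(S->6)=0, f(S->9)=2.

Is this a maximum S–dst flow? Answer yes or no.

Residual path S->6->2->7->dst has bottleneck 1 > 0.
Pushing 1 along it raises the flow to 3, so the given flow is not maximum.

No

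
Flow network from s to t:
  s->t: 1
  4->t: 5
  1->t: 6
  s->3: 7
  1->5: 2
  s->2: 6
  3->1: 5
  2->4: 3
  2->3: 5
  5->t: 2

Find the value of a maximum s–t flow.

9

Augment s->t: bottleneck 1. Total 1.
Augment s->2->4->t: bottleneck 3. Total 4.
Augment s->3->1->t: bottleneck 5. Total 9.
No augmenting path remains in the residual graph.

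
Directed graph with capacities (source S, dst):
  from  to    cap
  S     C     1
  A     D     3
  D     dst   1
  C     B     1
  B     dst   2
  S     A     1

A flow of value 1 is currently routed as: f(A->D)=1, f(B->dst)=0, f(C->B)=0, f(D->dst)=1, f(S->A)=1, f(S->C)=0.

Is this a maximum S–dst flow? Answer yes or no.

No

Residual path S->C->B->dst has bottleneck 1 > 0.
Pushing 1 along it raises the flow to 2, so the given flow is not maximum.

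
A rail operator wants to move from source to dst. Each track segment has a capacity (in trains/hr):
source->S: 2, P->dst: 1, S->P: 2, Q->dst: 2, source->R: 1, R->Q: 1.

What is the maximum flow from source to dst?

2

Augment source->R->Q->dst: bottleneck 1. Total 1.
Augment source->S->P->dst: bottleneck 1. Total 2.
No augmenting path remains in the residual graph.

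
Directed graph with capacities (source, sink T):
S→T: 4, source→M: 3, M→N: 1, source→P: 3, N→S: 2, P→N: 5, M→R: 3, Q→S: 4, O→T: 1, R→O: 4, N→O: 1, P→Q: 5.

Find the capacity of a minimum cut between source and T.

5

Max flow = 5 (via 3 augmenting paths).
In the residual at optimum, the set reachable from source is {M, O, R, source}.
Cut edges: source→P (cap 3), M→N (cap 1), O→T (cap 1). Sum = 5.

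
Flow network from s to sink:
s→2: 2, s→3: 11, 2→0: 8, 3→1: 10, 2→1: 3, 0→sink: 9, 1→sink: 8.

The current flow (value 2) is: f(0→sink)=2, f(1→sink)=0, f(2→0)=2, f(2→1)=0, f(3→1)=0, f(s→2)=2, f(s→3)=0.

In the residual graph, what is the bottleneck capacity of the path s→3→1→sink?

8

Residual capacities along the path: s→3: 11, 3→1: 10, 1→sink: 8.
Minimum is 8.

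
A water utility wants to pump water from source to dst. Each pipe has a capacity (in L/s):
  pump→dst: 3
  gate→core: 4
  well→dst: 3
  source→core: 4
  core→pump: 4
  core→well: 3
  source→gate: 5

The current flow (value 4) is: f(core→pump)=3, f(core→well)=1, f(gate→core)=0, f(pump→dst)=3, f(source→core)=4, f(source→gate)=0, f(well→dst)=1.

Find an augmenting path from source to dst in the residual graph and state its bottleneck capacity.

source→gate→core→well→dst, bottleneck 2

Residual along source→gate→core→well→dst: source→gate: 5, gate→core: 4, core→well: 2, well→dst: 2.
Bottleneck = min = 2.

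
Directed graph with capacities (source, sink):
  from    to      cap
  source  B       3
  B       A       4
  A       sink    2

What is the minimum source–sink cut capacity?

Max flow = 2 (via 1 augmenting path).
In the residual at optimum, the set reachable from source is {A, B, source}.
Cut edges: A->sink (cap 2). Sum = 2.

2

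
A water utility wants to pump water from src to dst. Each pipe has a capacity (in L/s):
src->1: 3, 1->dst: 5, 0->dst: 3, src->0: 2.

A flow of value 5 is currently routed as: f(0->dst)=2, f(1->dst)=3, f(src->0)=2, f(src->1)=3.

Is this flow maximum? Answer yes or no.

Residual reachable from src: {src}; dst is not reachable.
Saturated cut: src->0, src->1 with total capacity 5 = current flow value. Flow is maximum.

Yes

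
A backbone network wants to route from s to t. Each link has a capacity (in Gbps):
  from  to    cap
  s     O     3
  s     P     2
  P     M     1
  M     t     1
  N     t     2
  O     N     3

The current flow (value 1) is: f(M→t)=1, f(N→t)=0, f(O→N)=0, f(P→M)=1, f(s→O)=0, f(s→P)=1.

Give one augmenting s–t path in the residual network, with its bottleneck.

Residual along s→O→N→t: s→O: 3, O→N: 3, N→t: 2.
Bottleneck = min = 2.

s→O→N→t, bottleneck 2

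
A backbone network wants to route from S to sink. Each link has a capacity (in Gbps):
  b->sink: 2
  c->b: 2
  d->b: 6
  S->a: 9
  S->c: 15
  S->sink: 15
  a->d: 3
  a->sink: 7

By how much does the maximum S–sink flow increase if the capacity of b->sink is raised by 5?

2

Original max flow = 24.
After raising cap(b->sink), augmenting paths through that edge carry 2 more units.
New max flow = 26. Increase = 2.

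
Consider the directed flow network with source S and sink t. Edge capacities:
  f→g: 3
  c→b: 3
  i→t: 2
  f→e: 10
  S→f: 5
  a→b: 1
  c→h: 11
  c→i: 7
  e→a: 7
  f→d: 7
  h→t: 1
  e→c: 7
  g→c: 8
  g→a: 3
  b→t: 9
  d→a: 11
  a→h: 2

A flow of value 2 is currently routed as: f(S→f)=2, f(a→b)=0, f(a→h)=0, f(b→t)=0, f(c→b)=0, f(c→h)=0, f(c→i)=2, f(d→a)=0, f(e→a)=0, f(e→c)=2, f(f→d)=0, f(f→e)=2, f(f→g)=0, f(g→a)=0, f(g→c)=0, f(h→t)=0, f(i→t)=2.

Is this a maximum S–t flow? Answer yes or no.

Residual path S→f→e→c→h→t has bottleneck 1 > 0.
Pushing 1 along it raises the flow to 3, so the given flow is not maximum.

No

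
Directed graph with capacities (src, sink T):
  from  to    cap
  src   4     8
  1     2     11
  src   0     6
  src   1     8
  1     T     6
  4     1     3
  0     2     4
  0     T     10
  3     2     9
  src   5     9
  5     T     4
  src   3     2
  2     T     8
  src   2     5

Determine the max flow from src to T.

Augment src->5->T: bottleneck 4. Total 4.
Augment src->0->T: bottleneck 6. Total 10.
Augment src->1->T: bottleneck 6. Total 16.
Augment src->2->T: bottleneck 5. Total 21.
Augment src->3->2->T: bottleneck 2. Total 23.
Augment src->1->2->T: bottleneck 1. Total 24.
No augmenting path remains in the residual graph.

24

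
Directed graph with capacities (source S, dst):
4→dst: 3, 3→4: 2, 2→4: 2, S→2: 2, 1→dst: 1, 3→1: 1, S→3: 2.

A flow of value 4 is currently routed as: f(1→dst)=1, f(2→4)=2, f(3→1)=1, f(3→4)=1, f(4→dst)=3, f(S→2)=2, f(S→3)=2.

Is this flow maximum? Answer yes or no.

Yes

Residual reachable from S: {S}; dst is not reachable.
Saturated cut: S→3, S→2 with total capacity 4 = current flow value. Flow is maximum.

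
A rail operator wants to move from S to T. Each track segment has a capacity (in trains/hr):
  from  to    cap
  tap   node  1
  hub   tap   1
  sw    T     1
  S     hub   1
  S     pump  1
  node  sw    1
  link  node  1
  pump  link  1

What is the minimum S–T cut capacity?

Max flow = 1 (via 1 augmenting path).
In the residual at optimum, the set reachable from S is {S, hub, link, node, pump, tap}.
Cut edges: node->sw (cap 1). Sum = 1.

1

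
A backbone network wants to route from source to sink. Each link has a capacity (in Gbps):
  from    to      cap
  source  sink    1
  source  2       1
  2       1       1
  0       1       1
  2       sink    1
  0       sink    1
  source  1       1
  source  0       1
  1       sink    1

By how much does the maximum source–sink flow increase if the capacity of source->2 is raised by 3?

0

Original max flow = 4.
Even with extra capacity on source->2, another cut of capacity 4 remains binding.
New max flow = 4. Increase = 0.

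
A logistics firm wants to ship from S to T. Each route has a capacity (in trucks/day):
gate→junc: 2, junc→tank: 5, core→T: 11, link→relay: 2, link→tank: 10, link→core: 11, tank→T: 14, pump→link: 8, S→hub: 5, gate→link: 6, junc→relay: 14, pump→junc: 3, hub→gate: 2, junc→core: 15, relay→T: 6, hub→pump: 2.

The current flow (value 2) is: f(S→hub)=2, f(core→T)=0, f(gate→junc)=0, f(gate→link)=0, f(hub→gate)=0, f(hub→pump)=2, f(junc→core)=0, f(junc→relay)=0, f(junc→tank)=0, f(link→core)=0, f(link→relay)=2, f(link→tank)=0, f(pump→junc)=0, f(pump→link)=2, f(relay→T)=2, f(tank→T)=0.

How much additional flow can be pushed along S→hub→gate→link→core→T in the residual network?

Residual capacities along the path: S→hub: 3, hub→gate: 2, gate→link: 6, link→core: 11, core→T: 11.
Minimum is 2.

2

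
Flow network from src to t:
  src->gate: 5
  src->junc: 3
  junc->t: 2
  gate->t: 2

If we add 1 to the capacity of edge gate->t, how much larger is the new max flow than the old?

Original max flow = 4.
After raising cap(gate->t), augmenting paths through that edge carry 1 more unit.
New max flow = 5. Increase = 1.

1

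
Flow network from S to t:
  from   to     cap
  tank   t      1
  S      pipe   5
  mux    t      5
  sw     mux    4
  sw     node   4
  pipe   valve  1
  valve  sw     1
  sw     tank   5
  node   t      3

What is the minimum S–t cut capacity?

Max flow = 1 (via 1 augmenting path).
In the residual at optimum, the set reachable from S is {S, pipe}.
Cut edges: pipe->valve (cap 1). Sum = 1.

1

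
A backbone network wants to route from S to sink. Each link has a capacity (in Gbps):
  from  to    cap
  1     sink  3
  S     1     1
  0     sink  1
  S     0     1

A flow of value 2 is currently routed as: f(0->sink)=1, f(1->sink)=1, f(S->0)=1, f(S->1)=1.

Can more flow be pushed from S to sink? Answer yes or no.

Residual reachable from S: {S}; sink is not reachable.
Saturated cut: S->0, S->1 with total capacity 2 = current flow value. Flow is maximum.

No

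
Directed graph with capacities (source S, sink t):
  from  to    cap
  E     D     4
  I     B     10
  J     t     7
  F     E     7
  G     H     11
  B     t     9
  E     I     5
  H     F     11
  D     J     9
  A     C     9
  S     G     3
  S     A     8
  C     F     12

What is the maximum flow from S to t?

7

Augment S->A->C->F->E->I->B->t: bottleneck 5. Total 5.
Augment S->A->C->F->E->D->J->t: bottleneck 2. Total 7.
No augmenting path remains in the residual graph.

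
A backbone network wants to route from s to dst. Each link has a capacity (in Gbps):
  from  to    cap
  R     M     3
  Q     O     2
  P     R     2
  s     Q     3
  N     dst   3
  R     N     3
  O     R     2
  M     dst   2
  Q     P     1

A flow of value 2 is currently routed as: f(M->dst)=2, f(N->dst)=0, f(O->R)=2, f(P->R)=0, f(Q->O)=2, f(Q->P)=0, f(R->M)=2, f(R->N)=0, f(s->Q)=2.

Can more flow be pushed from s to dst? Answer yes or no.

Yes

Residual path s->Q->P->R->N->dst has bottleneck 1 > 0.
Pushing 1 along it raises the flow to 3, so the given flow is not maximum.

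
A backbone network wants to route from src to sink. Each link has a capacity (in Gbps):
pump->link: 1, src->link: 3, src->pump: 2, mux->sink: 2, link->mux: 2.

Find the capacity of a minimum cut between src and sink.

Max flow = 2 (via 1 augmenting path).
In the residual at optimum, the set reachable from src is {link, pump, src}.
Cut edges: link->mux (cap 2). Sum = 2.

2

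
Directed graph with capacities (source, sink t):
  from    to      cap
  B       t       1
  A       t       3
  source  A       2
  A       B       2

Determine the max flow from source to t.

2

Augment source→A→t: bottleneck 2. Total 2.
No augmenting path remains in the residual graph.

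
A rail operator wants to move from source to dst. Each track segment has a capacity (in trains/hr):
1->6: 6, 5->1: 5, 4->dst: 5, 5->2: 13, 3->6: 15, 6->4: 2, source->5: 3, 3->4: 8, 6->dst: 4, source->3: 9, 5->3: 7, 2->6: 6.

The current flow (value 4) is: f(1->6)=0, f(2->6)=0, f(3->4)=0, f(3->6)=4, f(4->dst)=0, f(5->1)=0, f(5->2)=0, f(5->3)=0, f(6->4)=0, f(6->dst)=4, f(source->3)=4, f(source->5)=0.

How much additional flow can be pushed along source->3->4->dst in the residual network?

5

Residual capacities along the path: source->3: 5, 3->4: 8, 4->dst: 5.
Minimum is 5.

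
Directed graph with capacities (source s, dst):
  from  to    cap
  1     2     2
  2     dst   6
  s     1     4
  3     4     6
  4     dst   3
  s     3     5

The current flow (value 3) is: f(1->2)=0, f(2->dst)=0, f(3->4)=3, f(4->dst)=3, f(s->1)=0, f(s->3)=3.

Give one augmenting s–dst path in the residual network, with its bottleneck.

Residual along s->1->2->dst: s->1: 4, 1->2: 2, 2->dst: 6.
Bottleneck = min = 2.

s->1->2->dst, bottleneck 2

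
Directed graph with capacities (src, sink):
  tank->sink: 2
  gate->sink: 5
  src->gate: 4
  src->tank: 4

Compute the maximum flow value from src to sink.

6

Augment src->gate->sink: bottleneck 4. Total 4.
Augment src->tank->sink: bottleneck 2. Total 6.
No augmenting path remains in the residual graph.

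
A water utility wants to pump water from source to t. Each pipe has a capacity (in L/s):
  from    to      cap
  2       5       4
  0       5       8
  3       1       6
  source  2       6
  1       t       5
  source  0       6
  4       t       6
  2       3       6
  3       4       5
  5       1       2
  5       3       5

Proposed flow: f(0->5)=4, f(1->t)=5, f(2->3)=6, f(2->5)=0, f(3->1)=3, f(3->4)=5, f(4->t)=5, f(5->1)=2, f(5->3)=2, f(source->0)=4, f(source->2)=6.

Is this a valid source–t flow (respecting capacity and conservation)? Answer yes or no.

Every edge has 0 ≤ f(e) ≤ cap(e).
At each intermediate node, inflow equals outflow.

Yes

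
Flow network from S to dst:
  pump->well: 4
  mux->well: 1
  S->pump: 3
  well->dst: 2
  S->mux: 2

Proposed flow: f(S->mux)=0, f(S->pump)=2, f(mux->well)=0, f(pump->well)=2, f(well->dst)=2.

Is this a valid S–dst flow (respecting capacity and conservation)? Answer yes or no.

Yes

Every edge has 0 ≤ f(e) ≤ cap(e).
At each intermediate node, inflow equals outflow.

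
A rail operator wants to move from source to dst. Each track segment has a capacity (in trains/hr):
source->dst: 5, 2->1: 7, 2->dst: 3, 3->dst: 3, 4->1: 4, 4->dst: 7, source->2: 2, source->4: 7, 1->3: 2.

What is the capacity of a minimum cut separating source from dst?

14

Max flow = 14 (via 3 augmenting paths).
In the residual at optimum, the set reachable from source is {source}.
Cut edges: source->4 (cap 7), source->2 (cap 2), source->dst (cap 5). Sum = 14.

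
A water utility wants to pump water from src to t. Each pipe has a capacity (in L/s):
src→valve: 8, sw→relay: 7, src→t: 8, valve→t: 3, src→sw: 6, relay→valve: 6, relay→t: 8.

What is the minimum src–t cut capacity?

17

Max flow = 17 (via 3 augmenting paths).
In the residual at optimum, the set reachable from src is {src, valve}.
Cut edges: src→sw (cap 6), src→t (cap 8), valve→t (cap 3). Sum = 17.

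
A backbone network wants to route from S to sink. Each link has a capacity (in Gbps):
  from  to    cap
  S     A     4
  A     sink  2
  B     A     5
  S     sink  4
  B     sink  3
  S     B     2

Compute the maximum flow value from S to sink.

8

Augment S→sink: bottleneck 4. Total 4.
Augment S→B→sink: bottleneck 2. Total 6.
Augment S→A→sink: bottleneck 2. Total 8.
No augmenting path remains in the residual graph.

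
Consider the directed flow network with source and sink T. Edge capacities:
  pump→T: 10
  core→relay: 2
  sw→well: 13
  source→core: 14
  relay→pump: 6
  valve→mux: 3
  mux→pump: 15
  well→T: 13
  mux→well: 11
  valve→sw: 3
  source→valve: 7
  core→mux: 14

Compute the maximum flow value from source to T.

Augment source→valve→sw→well→T: bottleneck 3. Total 3.
Augment source→valve→mux→well→T: bottleneck 3. Total 6.
Augment source→core→mux→well→T: bottleneck 7. Total 13.
Augment source→core→mux→pump→T: bottleneck 7. Total 20.
No augmenting path remains in the residual graph.

20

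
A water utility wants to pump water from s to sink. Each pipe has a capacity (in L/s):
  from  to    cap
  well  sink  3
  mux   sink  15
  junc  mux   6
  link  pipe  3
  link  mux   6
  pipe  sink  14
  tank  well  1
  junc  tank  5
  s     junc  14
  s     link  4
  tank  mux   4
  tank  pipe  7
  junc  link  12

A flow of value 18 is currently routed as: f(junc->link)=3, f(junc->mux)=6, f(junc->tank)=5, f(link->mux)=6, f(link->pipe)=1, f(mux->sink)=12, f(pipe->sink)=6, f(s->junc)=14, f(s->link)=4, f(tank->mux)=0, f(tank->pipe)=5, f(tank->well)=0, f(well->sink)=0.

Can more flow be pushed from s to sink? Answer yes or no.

Residual reachable from s: {s}; sink is not reachable.
Saturated cut: s->junc, s->link with total capacity 18 = current flow value. Flow is maximum.

No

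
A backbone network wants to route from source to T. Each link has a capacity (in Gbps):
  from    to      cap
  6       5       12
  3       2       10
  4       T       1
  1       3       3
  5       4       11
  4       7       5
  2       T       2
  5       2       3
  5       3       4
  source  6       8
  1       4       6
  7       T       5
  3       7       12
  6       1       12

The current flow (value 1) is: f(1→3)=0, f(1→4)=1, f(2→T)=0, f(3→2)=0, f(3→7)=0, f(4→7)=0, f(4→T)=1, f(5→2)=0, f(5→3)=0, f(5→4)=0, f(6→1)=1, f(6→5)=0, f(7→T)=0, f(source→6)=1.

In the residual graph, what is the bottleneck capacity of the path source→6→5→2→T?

2

Residual capacities along the path: source→6: 7, 6→5: 12, 5→2: 3, 2→T: 2.
Minimum is 2.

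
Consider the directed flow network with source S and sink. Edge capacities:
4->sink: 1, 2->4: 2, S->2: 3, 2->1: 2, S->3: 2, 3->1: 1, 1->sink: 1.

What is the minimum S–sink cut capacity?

2

Max flow = 2 (via 2 augmenting paths).
In the residual at optimum, the set reachable from S is {1, 2, 3, 4, S}.
Cut edges: 4->sink (cap 1), 1->sink (cap 1). Sum = 2.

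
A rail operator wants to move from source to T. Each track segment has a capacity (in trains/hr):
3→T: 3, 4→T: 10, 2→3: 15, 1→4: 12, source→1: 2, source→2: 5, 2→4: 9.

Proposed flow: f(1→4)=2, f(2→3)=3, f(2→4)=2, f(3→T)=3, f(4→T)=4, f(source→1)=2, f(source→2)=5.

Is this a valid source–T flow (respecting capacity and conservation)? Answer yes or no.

Every edge has 0 ≤ f(e) ≤ cap(e).
At each intermediate node, inflow equals outflow.

Yes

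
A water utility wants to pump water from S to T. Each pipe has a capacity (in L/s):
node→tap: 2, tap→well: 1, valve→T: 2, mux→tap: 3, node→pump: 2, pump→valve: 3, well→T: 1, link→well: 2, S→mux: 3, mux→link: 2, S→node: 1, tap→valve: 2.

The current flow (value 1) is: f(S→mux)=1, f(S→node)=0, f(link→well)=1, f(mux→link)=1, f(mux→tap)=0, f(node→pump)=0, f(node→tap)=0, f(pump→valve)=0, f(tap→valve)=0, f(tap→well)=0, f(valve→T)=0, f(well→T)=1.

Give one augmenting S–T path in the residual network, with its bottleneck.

Residual along S→mux→tap→valve→T: S→mux: 2, mux→tap: 3, tap→valve: 2, valve→T: 2.
Bottleneck = min = 2.

S→mux→tap→valve→T, bottleneck 2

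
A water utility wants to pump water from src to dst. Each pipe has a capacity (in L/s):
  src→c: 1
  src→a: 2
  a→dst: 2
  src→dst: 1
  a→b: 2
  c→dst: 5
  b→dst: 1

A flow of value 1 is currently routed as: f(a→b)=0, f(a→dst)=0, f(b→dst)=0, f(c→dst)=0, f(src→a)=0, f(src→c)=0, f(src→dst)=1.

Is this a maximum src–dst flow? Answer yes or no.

No

Residual path src→a→dst has bottleneck 2 > 0.
Pushing 2 along it raises the flow to 3, so the given flow is not maximum.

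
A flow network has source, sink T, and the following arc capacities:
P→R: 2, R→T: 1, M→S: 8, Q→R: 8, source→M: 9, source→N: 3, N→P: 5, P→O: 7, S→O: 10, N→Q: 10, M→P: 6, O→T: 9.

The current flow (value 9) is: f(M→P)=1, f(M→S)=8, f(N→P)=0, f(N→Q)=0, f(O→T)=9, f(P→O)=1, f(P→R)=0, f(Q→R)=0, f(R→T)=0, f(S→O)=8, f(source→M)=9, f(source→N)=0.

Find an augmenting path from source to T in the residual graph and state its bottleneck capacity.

source→N→P→R→T, bottleneck 1

Residual along source→N→P→R→T: source→N: 3, N→P: 5, P→R: 2, R→T: 1.
Bottleneck = min = 1.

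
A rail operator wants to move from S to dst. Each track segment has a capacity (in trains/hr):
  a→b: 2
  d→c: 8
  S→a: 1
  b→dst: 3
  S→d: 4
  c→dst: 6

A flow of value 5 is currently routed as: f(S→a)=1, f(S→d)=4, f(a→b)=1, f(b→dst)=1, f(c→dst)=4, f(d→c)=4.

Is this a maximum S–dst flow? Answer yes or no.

Residual reachable from S: {S}; dst is not reachable.
Saturated cut: S→a, S→d with total capacity 5 = current flow value. Flow is maximum.

Yes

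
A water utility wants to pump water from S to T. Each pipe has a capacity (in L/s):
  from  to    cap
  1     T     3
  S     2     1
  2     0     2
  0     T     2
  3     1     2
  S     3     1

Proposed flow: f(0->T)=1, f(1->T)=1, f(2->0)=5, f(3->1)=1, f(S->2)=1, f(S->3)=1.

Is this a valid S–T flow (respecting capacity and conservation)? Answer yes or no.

No

Capacity violated on 2->0: flow 5 > capacity 2.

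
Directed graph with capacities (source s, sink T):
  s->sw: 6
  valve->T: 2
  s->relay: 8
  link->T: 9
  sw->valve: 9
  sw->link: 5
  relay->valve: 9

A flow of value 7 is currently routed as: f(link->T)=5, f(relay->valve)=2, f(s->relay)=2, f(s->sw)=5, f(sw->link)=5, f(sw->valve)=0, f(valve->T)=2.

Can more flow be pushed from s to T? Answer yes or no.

No

Residual reachable from s: {relay, s, sw, valve}; T is not reachable.
Saturated cut: sw->link, valve->T with total capacity 7 = current flow value. Flow is maximum.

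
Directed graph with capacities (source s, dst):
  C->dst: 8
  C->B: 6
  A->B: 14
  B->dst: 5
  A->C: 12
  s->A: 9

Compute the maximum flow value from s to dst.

9

Augment s->A->C->dst: bottleneck 8. Total 8.
Augment s->A->B->dst: bottleneck 1. Total 9.
No augmenting path remains in the residual graph.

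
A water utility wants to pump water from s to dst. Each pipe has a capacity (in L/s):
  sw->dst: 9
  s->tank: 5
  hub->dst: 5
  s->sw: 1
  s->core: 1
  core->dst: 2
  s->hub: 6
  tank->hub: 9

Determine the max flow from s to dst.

7

Augment s->sw->dst: bottleneck 1. Total 1.
Augment s->hub->dst: bottleneck 5. Total 6.
Augment s->core->dst: bottleneck 1. Total 7.
No augmenting path remains in the residual graph.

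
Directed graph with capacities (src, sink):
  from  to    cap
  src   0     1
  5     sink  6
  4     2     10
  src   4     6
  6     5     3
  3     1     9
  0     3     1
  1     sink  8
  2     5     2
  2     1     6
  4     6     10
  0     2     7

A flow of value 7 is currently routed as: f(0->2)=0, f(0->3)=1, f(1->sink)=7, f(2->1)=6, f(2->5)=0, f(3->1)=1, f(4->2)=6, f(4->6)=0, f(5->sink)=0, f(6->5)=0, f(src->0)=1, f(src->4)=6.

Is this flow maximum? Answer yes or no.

Yes

Residual reachable from src: {src}; sink is not reachable.
Saturated cut: src->0, src->4 with total capacity 7 = current flow value. Flow is maximum.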